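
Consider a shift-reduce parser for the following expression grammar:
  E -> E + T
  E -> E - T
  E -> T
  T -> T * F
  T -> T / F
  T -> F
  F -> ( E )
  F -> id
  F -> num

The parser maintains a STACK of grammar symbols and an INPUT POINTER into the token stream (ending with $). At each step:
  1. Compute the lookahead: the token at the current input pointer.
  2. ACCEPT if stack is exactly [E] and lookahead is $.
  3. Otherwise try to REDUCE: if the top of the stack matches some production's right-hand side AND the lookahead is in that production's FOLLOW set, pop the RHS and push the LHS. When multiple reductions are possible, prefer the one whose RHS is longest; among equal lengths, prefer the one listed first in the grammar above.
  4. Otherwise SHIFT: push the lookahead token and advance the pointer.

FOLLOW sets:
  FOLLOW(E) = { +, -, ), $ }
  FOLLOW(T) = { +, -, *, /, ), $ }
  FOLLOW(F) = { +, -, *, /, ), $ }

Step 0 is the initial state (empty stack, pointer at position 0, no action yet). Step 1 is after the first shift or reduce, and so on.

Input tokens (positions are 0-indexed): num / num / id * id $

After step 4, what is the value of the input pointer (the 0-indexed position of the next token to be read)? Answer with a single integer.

Answer: 2

Derivation:
Step 1: shift num. Stack=[num] ptr=1 lookahead=/ remaining=[/ num / id * id $]
Step 2: reduce F->num. Stack=[F] ptr=1 lookahead=/ remaining=[/ num / id * id $]
Step 3: reduce T->F. Stack=[T] ptr=1 lookahead=/ remaining=[/ num / id * id $]
Step 4: shift /. Stack=[T /] ptr=2 lookahead=num remaining=[num / id * id $]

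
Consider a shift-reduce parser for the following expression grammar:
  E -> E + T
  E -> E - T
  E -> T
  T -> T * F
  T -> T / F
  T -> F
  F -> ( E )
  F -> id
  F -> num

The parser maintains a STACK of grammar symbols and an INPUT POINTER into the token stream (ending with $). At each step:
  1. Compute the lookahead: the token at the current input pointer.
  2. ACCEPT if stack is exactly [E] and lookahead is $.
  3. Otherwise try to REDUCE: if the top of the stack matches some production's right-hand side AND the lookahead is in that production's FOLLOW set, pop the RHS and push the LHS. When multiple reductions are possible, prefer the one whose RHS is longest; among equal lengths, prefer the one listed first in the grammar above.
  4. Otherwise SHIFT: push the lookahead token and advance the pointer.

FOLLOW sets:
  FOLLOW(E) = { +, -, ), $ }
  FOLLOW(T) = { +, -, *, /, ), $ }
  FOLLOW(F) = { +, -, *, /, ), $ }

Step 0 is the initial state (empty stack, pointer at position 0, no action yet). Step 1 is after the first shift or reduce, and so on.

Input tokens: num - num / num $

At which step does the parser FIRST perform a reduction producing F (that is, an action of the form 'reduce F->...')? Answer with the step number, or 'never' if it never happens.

Answer: 2

Derivation:
Step 1: shift num. Stack=[num] ptr=1 lookahead=- remaining=[- num / num $]
Step 2: reduce F->num. Stack=[F] ptr=1 lookahead=- remaining=[- num / num $]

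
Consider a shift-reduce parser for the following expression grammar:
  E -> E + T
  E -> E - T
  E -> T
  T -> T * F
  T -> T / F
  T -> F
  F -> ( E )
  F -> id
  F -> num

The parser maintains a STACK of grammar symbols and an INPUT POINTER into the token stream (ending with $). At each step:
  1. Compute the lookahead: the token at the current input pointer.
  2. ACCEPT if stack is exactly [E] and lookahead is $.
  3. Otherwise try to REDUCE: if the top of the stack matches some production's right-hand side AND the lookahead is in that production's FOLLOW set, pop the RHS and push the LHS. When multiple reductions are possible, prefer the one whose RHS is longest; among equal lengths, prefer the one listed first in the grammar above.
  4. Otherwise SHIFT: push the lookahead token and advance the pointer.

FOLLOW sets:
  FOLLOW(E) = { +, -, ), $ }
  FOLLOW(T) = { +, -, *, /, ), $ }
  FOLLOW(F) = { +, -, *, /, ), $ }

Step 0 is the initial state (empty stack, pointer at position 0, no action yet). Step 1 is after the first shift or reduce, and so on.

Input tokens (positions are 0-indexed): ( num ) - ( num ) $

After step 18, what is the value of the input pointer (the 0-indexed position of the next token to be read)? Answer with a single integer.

Answer: 7

Derivation:
Step 1: shift (. Stack=[(] ptr=1 lookahead=num remaining=[num ) - ( num ) $]
Step 2: shift num. Stack=[( num] ptr=2 lookahead=) remaining=[) - ( num ) $]
Step 3: reduce F->num. Stack=[( F] ptr=2 lookahead=) remaining=[) - ( num ) $]
Step 4: reduce T->F. Stack=[( T] ptr=2 lookahead=) remaining=[) - ( num ) $]
Step 5: reduce E->T. Stack=[( E] ptr=2 lookahead=) remaining=[) - ( num ) $]
Step 6: shift ). Stack=[( E )] ptr=3 lookahead=- remaining=[- ( num ) $]
Step 7: reduce F->( E ). Stack=[F] ptr=3 lookahead=- remaining=[- ( num ) $]
Step 8: reduce T->F. Stack=[T] ptr=3 lookahead=- remaining=[- ( num ) $]
Step 9: reduce E->T. Stack=[E] ptr=3 lookahead=- remaining=[- ( num ) $]
Step 10: shift -. Stack=[E -] ptr=4 lookahead=( remaining=[( num ) $]
Step 11: shift (. Stack=[E - (] ptr=5 lookahead=num remaining=[num ) $]
Step 12: shift num. Stack=[E - ( num] ptr=6 lookahead=) remaining=[) $]
Step 13: reduce F->num. Stack=[E - ( F] ptr=6 lookahead=) remaining=[) $]
Step 14: reduce T->F. Stack=[E - ( T] ptr=6 lookahead=) remaining=[) $]
Step 15: reduce E->T. Stack=[E - ( E] ptr=6 lookahead=) remaining=[) $]
Step 16: shift ). Stack=[E - ( E )] ptr=7 lookahead=$ remaining=[$]
Step 17: reduce F->( E ). Stack=[E - F] ptr=7 lookahead=$ remaining=[$]
Step 18: reduce T->F. Stack=[E - T] ptr=7 lookahead=$ remaining=[$]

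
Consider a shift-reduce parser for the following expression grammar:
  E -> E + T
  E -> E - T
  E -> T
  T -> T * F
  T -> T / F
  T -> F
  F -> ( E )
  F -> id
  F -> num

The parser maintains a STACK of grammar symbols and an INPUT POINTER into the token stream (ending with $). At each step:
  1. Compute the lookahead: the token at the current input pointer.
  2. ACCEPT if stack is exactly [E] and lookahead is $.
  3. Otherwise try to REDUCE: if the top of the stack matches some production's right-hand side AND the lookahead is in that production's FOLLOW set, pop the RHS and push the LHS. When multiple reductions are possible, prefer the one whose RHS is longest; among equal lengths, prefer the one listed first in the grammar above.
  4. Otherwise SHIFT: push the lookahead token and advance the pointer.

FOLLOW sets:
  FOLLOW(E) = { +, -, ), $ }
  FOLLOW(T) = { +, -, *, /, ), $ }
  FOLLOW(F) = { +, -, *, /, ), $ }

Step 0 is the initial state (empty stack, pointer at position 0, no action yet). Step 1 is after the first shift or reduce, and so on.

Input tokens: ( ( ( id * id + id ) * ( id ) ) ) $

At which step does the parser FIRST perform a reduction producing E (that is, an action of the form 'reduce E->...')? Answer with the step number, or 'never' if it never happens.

Answer: 11

Derivation:
Step 1: shift (. Stack=[(] ptr=1 lookahead=( remaining=[( ( id * id + id ) * ( id ) ) ) $]
Step 2: shift (. Stack=[( (] ptr=2 lookahead=( remaining=[( id * id + id ) * ( id ) ) ) $]
Step 3: shift (. Stack=[( ( (] ptr=3 lookahead=id remaining=[id * id + id ) * ( id ) ) ) $]
Step 4: shift id. Stack=[( ( ( id] ptr=4 lookahead=* remaining=[* id + id ) * ( id ) ) ) $]
Step 5: reduce F->id. Stack=[( ( ( F] ptr=4 lookahead=* remaining=[* id + id ) * ( id ) ) ) $]
Step 6: reduce T->F. Stack=[( ( ( T] ptr=4 lookahead=* remaining=[* id + id ) * ( id ) ) ) $]
Step 7: shift *. Stack=[( ( ( T *] ptr=5 lookahead=id remaining=[id + id ) * ( id ) ) ) $]
Step 8: shift id. Stack=[( ( ( T * id] ptr=6 lookahead=+ remaining=[+ id ) * ( id ) ) ) $]
Step 9: reduce F->id. Stack=[( ( ( T * F] ptr=6 lookahead=+ remaining=[+ id ) * ( id ) ) ) $]
Step 10: reduce T->T * F. Stack=[( ( ( T] ptr=6 lookahead=+ remaining=[+ id ) * ( id ) ) ) $]
Step 11: reduce E->T. Stack=[( ( ( E] ptr=6 lookahead=+ remaining=[+ id ) * ( id ) ) ) $]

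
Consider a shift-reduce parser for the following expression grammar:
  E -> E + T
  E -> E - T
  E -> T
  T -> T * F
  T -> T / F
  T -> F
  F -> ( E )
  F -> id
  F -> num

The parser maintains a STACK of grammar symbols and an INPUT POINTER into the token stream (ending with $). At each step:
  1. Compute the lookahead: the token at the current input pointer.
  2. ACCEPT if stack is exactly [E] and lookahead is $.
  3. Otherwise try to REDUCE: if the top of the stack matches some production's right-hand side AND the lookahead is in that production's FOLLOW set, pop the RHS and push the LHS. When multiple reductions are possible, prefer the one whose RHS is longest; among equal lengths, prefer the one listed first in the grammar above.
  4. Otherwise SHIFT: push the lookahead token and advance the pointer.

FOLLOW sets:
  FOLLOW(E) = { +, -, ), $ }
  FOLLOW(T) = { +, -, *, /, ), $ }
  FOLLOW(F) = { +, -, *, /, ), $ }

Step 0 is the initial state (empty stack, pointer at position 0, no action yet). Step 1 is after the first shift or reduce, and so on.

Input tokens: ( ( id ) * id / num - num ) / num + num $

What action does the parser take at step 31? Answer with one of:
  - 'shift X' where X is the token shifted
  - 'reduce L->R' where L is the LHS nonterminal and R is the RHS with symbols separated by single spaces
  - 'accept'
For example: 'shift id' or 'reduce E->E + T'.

Answer: reduce E->T

Derivation:
Step 1: shift (. Stack=[(] ptr=1 lookahead=( remaining=[( id ) * id / num - num ) / num + num $]
Step 2: shift (. Stack=[( (] ptr=2 lookahead=id remaining=[id ) * id / num - num ) / num + num $]
Step 3: shift id. Stack=[( ( id] ptr=3 lookahead=) remaining=[) * id / num - num ) / num + num $]
Step 4: reduce F->id. Stack=[( ( F] ptr=3 lookahead=) remaining=[) * id / num - num ) / num + num $]
Step 5: reduce T->F. Stack=[( ( T] ptr=3 lookahead=) remaining=[) * id / num - num ) / num + num $]
Step 6: reduce E->T. Stack=[( ( E] ptr=3 lookahead=) remaining=[) * id / num - num ) / num + num $]
Step 7: shift ). Stack=[( ( E )] ptr=4 lookahead=* remaining=[* id / num - num ) / num + num $]
Step 8: reduce F->( E ). Stack=[( F] ptr=4 lookahead=* remaining=[* id / num - num ) / num + num $]
Step 9: reduce T->F. Stack=[( T] ptr=4 lookahead=* remaining=[* id / num - num ) / num + num $]
Step 10: shift *. Stack=[( T *] ptr=5 lookahead=id remaining=[id / num - num ) / num + num $]
Step 11: shift id. Stack=[( T * id] ptr=6 lookahead=/ remaining=[/ num - num ) / num + num $]
Step 12: reduce F->id. Stack=[( T * F] ptr=6 lookahead=/ remaining=[/ num - num ) / num + num $]
Step 13: reduce T->T * F. Stack=[( T] ptr=6 lookahead=/ remaining=[/ num - num ) / num + num $]
Step 14: shift /. Stack=[( T /] ptr=7 lookahead=num remaining=[num - num ) / num + num $]
Step 15: shift num. Stack=[( T / num] ptr=8 lookahead=- remaining=[- num ) / num + num $]
Step 16: reduce F->num. Stack=[( T / F] ptr=8 lookahead=- remaining=[- num ) / num + num $]
Step 17: reduce T->T / F. Stack=[( T] ptr=8 lookahead=- remaining=[- num ) / num + num $]
Step 18: reduce E->T. Stack=[( E] ptr=8 lookahead=- remaining=[- num ) / num + num $]
Step 19: shift -. Stack=[( E -] ptr=9 lookahead=num remaining=[num ) / num + num $]
Step 20: shift num. Stack=[( E - num] ptr=10 lookahead=) remaining=[) / num + num $]
Step 21: reduce F->num. Stack=[( E - F] ptr=10 lookahead=) remaining=[) / num + num $]
Step 22: reduce T->F. Stack=[( E - T] ptr=10 lookahead=) remaining=[) / num + num $]
Step 23: reduce E->E - T. Stack=[( E] ptr=10 lookahead=) remaining=[) / num + num $]
Step 24: shift ). Stack=[( E )] ptr=11 lookahead=/ remaining=[/ num + num $]
Step 25: reduce F->( E ). Stack=[F] ptr=11 lookahead=/ remaining=[/ num + num $]
Step 26: reduce T->F. Stack=[T] ptr=11 lookahead=/ remaining=[/ num + num $]
Step 27: shift /. Stack=[T /] ptr=12 lookahead=num remaining=[num + num $]
Step 28: shift num. Stack=[T / num] ptr=13 lookahead=+ remaining=[+ num $]
Step 29: reduce F->num. Stack=[T / F] ptr=13 lookahead=+ remaining=[+ num $]
Step 30: reduce T->T / F. Stack=[T] ptr=13 lookahead=+ remaining=[+ num $]
Step 31: reduce E->T. Stack=[E] ptr=13 lookahead=+ remaining=[+ num $]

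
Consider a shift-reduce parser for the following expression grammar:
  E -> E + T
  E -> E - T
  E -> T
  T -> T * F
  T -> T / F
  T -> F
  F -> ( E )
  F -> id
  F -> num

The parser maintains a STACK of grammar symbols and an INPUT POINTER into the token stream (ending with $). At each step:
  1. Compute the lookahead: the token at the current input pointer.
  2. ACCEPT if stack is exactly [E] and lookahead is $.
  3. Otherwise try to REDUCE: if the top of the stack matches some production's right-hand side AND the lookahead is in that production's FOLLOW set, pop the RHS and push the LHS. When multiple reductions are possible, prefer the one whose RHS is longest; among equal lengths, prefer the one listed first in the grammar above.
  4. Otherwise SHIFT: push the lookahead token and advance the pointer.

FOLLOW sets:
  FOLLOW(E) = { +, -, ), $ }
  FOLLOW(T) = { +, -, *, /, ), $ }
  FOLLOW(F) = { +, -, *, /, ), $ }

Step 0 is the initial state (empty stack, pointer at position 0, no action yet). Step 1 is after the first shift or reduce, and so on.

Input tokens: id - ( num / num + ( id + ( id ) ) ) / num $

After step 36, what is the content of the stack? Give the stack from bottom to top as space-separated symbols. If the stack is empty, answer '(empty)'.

Step 1: shift id. Stack=[id] ptr=1 lookahead=- remaining=[- ( num / num + ( id + ( id ) ) ) / num $]
Step 2: reduce F->id. Stack=[F] ptr=1 lookahead=- remaining=[- ( num / num + ( id + ( id ) ) ) / num $]
Step 3: reduce T->F. Stack=[T] ptr=1 lookahead=- remaining=[- ( num / num + ( id + ( id ) ) ) / num $]
Step 4: reduce E->T. Stack=[E] ptr=1 lookahead=- remaining=[- ( num / num + ( id + ( id ) ) ) / num $]
Step 5: shift -. Stack=[E -] ptr=2 lookahead=( remaining=[( num / num + ( id + ( id ) ) ) / num $]
Step 6: shift (. Stack=[E - (] ptr=3 lookahead=num remaining=[num / num + ( id + ( id ) ) ) / num $]
Step 7: shift num. Stack=[E - ( num] ptr=4 lookahead=/ remaining=[/ num + ( id + ( id ) ) ) / num $]
Step 8: reduce F->num. Stack=[E - ( F] ptr=4 lookahead=/ remaining=[/ num + ( id + ( id ) ) ) / num $]
Step 9: reduce T->F. Stack=[E - ( T] ptr=4 lookahead=/ remaining=[/ num + ( id + ( id ) ) ) / num $]
Step 10: shift /. Stack=[E - ( T /] ptr=5 lookahead=num remaining=[num + ( id + ( id ) ) ) / num $]
Step 11: shift num. Stack=[E - ( T / num] ptr=6 lookahead=+ remaining=[+ ( id + ( id ) ) ) / num $]
Step 12: reduce F->num. Stack=[E - ( T / F] ptr=6 lookahead=+ remaining=[+ ( id + ( id ) ) ) / num $]
Step 13: reduce T->T / F. Stack=[E - ( T] ptr=6 lookahead=+ remaining=[+ ( id + ( id ) ) ) / num $]
Step 14: reduce E->T. Stack=[E - ( E] ptr=6 lookahead=+ remaining=[+ ( id + ( id ) ) ) / num $]
Step 15: shift +. Stack=[E - ( E +] ptr=7 lookahead=( remaining=[( id + ( id ) ) ) / num $]
Step 16: shift (. Stack=[E - ( E + (] ptr=8 lookahead=id remaining=[id + ( id ) ) ) / num $]
Step 17: shift id. Stack=[E - ( E + ( id] ptr=9 lookahead=+ remaining=[+ ( id ) ) ) / num $]
Step 18: reduce F->id. Stack=[E - ( E + ( F] ptr=9 lookahead=+ remaining=[+ ( id ) ) ) / num $]
Step 19: reduce T->F. Stack=[E - ( E + ( T] ptr=9 lookahead=+ remaining=[+ ( id ) ) ) / num $]
Step 20: reduce E->T. Stack=[E - ( E + ( E] ptr=9 lookahead=+ remaining=[+ ( id ) ) ) / num $]
Step 21: shift +. Stack=[E - ( E + ( E +] ptr=10 lookahead=( remaining=[( id ) ) ) / num $]
Step 22: shift (. Stack=[E - ( E + ( E + (] ptr=11 lookahead=id remaining=[id ) ) ) / num $]
Step 23: shift id. Stack=[E - ( E + ( E + ( id] ptr=12 lookahead=) remaining=[) ) ) / num $]
Step 24: reduce F->id. Stack=[E - ( E + ( E + ( F] ptr=12 lookahead=) remaining=[) ) ) / num $]
Step 25: reduce T->F. Stack=[E - ( E + ( E + ( T] ptr=12 lookahead=) remaining=[) ) ) / num $]
Step 26: reduce E->T. Stack=[E - ( E + ( E + ( E] ptr=12 lookahead=) remaining=[) ) ) / num $]
Step 27: shift ). Stack=[E - ( E + ( E + ( E )] ptr=13 lookahead=) remaining=[) ) / num $]
Step 28: reduce F->( E ). Stack=[E - ( E + ( E + F] ptr=13 lookahead=) remaining=[) ) / num $]
Step 29: reduce T->F. Stack=[E - ( E + ( E + T] ptr=13 lookahead=) remaining=[) ) / num $]
Step 30: reduce E->E + T. Stack=[E - ( E + ( E] ptr=13 lookahead=) remaining=[) ) / num $]
Step 31: shift ). Stack=[E - ( E + ( E )] ptr=14 lookahead=) remaining=[) / num $]
Step 32: reduce F->( E ). Stack=[E - ( E + F] ptr=14 lookahead=) remaining=[) / num $]
Step 33: reduce T->F. Stack=[E - ( E + T] ptr=14 lookahead=) remaining=[) / num $]
Step 34: reduce E->E + T. Stack=[E - ( E] ptr=14 lookahead=) remaining=[) / num $]
Step 35: shift ). Stack=[E - ( E )] ptr=15 lookahead=/ remaining=[/ num $]
Step 36: reduce F->( E ). Stack=[E - F] ptr=15 lookahead=/ remaining=[/ num $]

Answer: E - F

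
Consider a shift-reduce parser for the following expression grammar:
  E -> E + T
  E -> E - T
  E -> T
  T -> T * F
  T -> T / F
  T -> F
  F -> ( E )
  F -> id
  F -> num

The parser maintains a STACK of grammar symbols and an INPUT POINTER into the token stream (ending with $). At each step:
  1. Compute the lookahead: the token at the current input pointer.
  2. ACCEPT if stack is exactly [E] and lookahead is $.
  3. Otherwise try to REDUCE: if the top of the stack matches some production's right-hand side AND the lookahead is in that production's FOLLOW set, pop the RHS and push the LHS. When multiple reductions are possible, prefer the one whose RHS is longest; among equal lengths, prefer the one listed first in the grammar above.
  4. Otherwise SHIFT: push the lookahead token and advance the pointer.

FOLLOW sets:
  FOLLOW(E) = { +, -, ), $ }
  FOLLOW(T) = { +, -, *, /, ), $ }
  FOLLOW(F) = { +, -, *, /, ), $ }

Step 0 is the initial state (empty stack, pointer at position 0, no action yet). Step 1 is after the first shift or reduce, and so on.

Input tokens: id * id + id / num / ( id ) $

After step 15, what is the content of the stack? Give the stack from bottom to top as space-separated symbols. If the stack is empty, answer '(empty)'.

Step 1: shift id. Stack=[id] ptr=1 lookahead=* remaining=[* id + id / num / ( id ) $]
Step 2: reduce F->id. Stack=[F] ptr=1 lookahead=* remaining=[* id + id / num / ( id ) $]
Step 3: reduce T->F. Stack=[T] ptr=1 lookahead=* remaining=[* id + id / num / ( id ) $]
Step 4: shift *. Stack=[T *] ptr=2 lookahead=id remaining=[id + id / num / ( id ) $]
Step 5: shift id. Stack=[T * id] ptr=3 lookahead=+ remaining=[+ id / num / ( id ) $]
Step 6: reduce F->id. Stack=[T * F] ptr=3 lookahead=+ remaining=[+ id / num / ( id ) $]
Step 7: reduce T->T * F. Stack=[T] ptr=3 lookahead=+ remaining=[+ id / num / ( id ) $]
Step 8: reduce E->T. Stack=[E] ptr=3 lookahead=+ remaining=[+ id / num / ( id ) $]
Step 9: shift +. Stack=[E +] ptr=4 lookahead=id remaining=[id / num / ( id ) $]
Step 10: shift id. Stack=[E + id] ptr=5 lookahead=/ remaining=[/ num / ( id ) $]
Step 11: reduce F->id. Stack=[E + F] ptr=5 lookahead=/ remaining=[/ num / ( id ) $]
Step 12: reduce T->F. Stack=[E + T] ptr=5 lookahead=/ remaining=[/ num / ( id ) $]
Step 13: shift /. Stack=[E + T /] ptr=6 lookahead=num remaining=[num / ( id ) $]
Step 14: shift num. Stack=[E + T / num] ptr=7 lookahead=/ remaining=[/ ( id ) $]
Step 15: reduce F->num. Stack=[E + T / F] ptr=7 lookahead=/ remaining=[/ ( id ) $]

Answer: E + T / F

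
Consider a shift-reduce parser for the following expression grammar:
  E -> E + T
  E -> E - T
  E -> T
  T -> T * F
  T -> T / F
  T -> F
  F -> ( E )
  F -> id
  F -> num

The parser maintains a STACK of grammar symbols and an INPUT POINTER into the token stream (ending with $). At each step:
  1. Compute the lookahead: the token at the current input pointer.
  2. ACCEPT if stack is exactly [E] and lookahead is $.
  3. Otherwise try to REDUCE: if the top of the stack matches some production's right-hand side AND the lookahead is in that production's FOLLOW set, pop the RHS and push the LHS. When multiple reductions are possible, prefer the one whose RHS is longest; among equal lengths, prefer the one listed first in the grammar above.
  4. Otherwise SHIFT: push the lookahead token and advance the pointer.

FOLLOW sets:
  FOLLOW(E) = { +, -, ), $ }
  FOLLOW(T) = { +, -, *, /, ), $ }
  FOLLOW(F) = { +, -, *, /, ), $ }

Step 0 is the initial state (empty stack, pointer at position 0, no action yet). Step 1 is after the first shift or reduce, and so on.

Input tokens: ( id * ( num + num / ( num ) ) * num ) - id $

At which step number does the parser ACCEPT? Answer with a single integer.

Answer: 42

Derivation:
Step 1: shift (. Stack=[(] ptr=1 lookahead=id remaining=[id * ( num + num / ( num ) ) * num ) - id $]
Step 2: shift id. Stack=[( id] ptr=2 lookahead=* remaining=[* ( num + num / ( num ) ) * num ) - id $]
Step 3: reduce F->id. Stack=[( F] ptr=2 lookahead=* remaining=[* ( num + num / ( num ) ) * num ) - id $]
Step 4: reduce T->F. Stack=[( T] ptr=2 lookahead=* remaining=[* ( num + num / ( num ) ) * num ) - id $]
Step 5: shift *. Stack=[( T *] ptr=3 lookahead=( remaining=[( num + num / ( num ) ) * num ) - id $]
Step 6: shift (. Stack=[( T * (] ptr=4 lookahead=num remaining=[num + num / ( num ) ) * num ) - id $]
Step 7: shift num. Stack=[( T * ( num] ptr=5 lookahead=+ remaining=[+ num / ( num ) ) * num ) - id $]
Step 8: reduce F->num. Stack=[( T * ( F] ptr=5 lookahead=+ remaining=[+ num / ( num ) ) * num ) - id $]
Step 9: reduce T->F. Stack=[( T * ( T] ptr=5 lookahead=+ remaining=[+ num / ( num ) ) * num ) - id $]
Step 10: reduce E->T. Stack=[( T * ( E] ptr=5 lookahead=+ remaining=[+ num / ( num ) ) * num ) - id $]
Step 11: shift +. Stack=[( T * ( E +] ptr=6 lookahead=num remaining=[num / ( num ) ) * num ) - id $]
Step 12: shift num. Stack=[( T * ( E + num] ptr=7 lookahead=/ remaining=[/ ( num ) ) * num ) - id $]
Step 13: reduce F->num. Stack=[( T * ( E + F] ptr=7 lookahead=/ remaining=[/ ( num ) ) * num ) - id $]
Step 14: reduce T->F. Stack=[( T * ( E + T] ptr=7 lookahead=/ remaining=[/ ( num ) ) * num ) - id $]
Step 15: shift /. Stack=[( T * ( E + T /] ptr=8 lookahead=( remaining=[( num ) ) * num ) - id $]
Step 16: shift (. Stack=[( T * ( E + T / (] ptr=9 lookahead=num remaining=[num ) ) * num ) - id $]
Step 17: shift num. Stack=[( T * ( E + T / ( num] ptr=10 lookahead=) remaining=[) ) * num ) - id $]
Step 18: reduce F->num. Stack=[( T * ( E + T / ( F] ptr=10 lookahead=) remaining=[) ) * num ) - id $]
Step 19: reduce T->F. Stack=[( T * ( E + T / ( T] ptr=10 lookahead=) remaining=[) ) * num ) - id $]
Step 20: reduce E->T. Stack=[( T * ( E + T / ( E] ptr=10 lookahead=) remaining=[) ) * num ) - id $]
Step 21: shift ). Stack=[( T * ( E + T / ( E )] ptr=11 lookahead=) remaining=[) * num ) - id $]
Step 22: reduce F->( E ). Stack=[( T * ( E + T / F] ptr=11 lookahead=) remaining=[) * num ) - id $]
Step 23: reduce T->T / F. Stack=[( T * ( E + T] ptr=11 lookahead=) remaining=[) * num ) - id $]
Step 24: reduce E->E + T. Stack=[( T * ( E] ptr=11 lookahead=) remaining=[) * num ) - id $]
Step 25: shift ). Stack=[( T * ( E )] ptr=12 lookahead=* remaining=[* num ) - id $]
Step 26: reduce F->( E ). Stack=[( T * F] ptr=12 lookahead=* remaining=[* num ) - id $]
Step 27: reduce T->T * F. Stack=[( T] ptr=12 lookahead=* remaining=[* num ) - id $]
Step 28: shift *. Stack=[( T *] ptr=13 lookahead=num remaining=[num ) - id $]
Step 29: shift num. Stack=[( T * num] ptr=14 lookahead=) remaining=[) - id $]
Step 30: reduce F->num. Stack=[( T * F] ptr=14 lookahead=) remaining=[) - id $]
Step 31: reduce T->T * F. Stack=[( T] ptr=14 lookahead=) remaining=[) - id $]
Step 32: reduce E->T. Stack=[( E] ptr=14 lookahead=) remaining=[) - id $]
Step 33: shift ). Stack=[( E )] ptr=15 lookahead=- remaining=[- id $]
Step 34: reduce F->( E ). Stack=[F] ptr=15 lookahead=- remaining=[- id $]
Step 35: reduce T->F. Stack=[T] ptr=15 lookahead=- remaining=[- id $]
Step 36: reduce E->T. Stack=[E] ptr=15 lookahead=- remaining=[- id $]
Step 37: shift -. Stack=[E -] ptr=16 lookahead=id remaining=[id $]
Step 38: shift id. Stack=[E - id] ptr=17 lookahead=$ remaining=[$]
Step 39: reduce F->id. Stack=[E - F] ptr=17 lookahead=$ remaining=[$]
Step 40: reduce T->F. Stack=[E - T] ptr=17 lookahead=$ remaining=[$]
Step 41: reduce E->E - T. Stack=[E] ptr=17 lookahead=$ remaining=[$]
Step 42: accept. Stack=[E] ptr=17 lookahead=$ remaining=[$]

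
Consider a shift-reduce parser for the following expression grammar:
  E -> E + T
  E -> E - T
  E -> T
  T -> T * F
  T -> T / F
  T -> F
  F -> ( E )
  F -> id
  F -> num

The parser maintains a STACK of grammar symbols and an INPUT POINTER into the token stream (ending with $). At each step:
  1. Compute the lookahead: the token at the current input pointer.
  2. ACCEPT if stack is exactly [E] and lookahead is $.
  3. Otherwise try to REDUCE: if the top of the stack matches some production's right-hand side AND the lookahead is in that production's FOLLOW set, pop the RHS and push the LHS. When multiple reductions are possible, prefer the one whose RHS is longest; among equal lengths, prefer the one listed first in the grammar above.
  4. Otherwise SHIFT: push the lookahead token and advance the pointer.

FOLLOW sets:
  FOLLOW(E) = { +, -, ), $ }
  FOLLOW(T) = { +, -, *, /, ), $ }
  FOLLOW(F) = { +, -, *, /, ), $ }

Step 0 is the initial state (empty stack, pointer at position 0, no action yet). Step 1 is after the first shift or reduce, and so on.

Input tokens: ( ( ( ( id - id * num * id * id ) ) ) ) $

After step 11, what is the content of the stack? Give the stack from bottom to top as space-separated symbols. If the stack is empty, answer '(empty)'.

Step 1: shift (. Stack=[(] ptr=1 lookahead=( remaining=[( ( ( id - id * num * id * id ) ) ) ) $]
Step 2: shift (. Stack=[( (] ptr=2 lookahead=( remaining=[( ( id - id * num * id * id ) ) ) ) $]
Step 3: shift (. Stack=[( ( (] ptr=3 lookahead=( remaining=[( id - id * num * id * id ) ) ) ) $]
Step 4: shift (. Stack=[( ( ( (] ptr=4 lookahead=id remaining=[id - id * num * id * id ) ) ) ) $]
Step 5: shift id. Stack=[( ( ( ( id] ptr=5 lookahead=- remaining=[- id * num * id * id ) ) ) ) $]
Step 6: reduce F->id. Stack=[( ( ( ( F] ptr=5 lookahead=- remaining=[- id * num * id * id ) ) ) ) $]
Step 7: reduce T->F. Stack=[( ( ( ( T] ptr=5 lookahead=- remaining=[- id * num * id * id ) ) ) ) $]
Step 8: reduce E->T. Stack=[( ( ( ( E] ptr=5 lookahead=- remaining=[- id * num * id * id ) ) ) ) $]
Step 9: shift -. Stack=[( ( ( ( E -] ptr=6 lookahead=id remaining=[id * num * id * id ) ) ) ) $]
Step 10: shift id. Stack=[( ( ( ( E - id] ptr=7 lookahead=* remaining=[* num * id * id ) ) ) ) $]
Step 11: reduce F->id. Stack=[( ( ( ( E - F] ptr=7 lookahead=* remaining=[* num * id * id ) ) ) ) $]

Answer: ( ( ( ( E - F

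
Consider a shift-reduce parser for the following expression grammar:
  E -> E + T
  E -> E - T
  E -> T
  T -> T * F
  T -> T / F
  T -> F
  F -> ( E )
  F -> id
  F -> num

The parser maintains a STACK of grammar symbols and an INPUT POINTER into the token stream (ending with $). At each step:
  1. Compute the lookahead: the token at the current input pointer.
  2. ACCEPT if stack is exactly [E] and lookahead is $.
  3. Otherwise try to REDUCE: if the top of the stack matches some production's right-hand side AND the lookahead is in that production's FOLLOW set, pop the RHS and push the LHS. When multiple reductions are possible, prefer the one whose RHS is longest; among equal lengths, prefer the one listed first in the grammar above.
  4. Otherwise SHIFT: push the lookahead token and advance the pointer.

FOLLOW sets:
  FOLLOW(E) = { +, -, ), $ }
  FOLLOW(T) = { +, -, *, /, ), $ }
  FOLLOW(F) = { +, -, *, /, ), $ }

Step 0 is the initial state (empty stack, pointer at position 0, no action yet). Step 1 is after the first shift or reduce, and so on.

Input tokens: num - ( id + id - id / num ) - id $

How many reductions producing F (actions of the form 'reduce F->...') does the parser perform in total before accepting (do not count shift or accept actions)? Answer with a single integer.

Step 1: shift num. Stack=[num] ptr=1 lookahead=- remaining=[- ( id + id - id / num ) - id $]
Step 2: reduce F->num. Stack=[F] ptr=1 lookahead=- remaining=[- ( id + id - id / num ) - id $]
Step 3: reduce T->F. Stack=[T] ptr=1 lookahead=- remaining=[- ( id + id - id / num ) - id $]
Step 4: reduce E->T. Stack=[E] ptr=1 lookahead=- remaining=[- ( id + id - id / num ) - id $]
Step 5: shift -. Stack=[E -] ptr=2 lookahead=( remaining=[( id + id - id / num ) - id $]
Step 6: shift (. Stack=[E - (] ptr=3 lookahead=id remaining=[id + id - id / num ) - id $]
Step 7: shift id. Stack=[E - ( id] ptr=4 lookahead=+ remaining=[+ id - id / num ) - id $]
Step 8: reduce F->id. Stack=[E - ( F] ptr=4 lookahead=+ remaining=[+ id - id / num ) - id $]
Step 9: reduce T->F. Stack=[E - ( T] ptr=4 lookahead=+ remaining=[+ id - id / num ) - id $]
Step 10: reduce E->T. Stack=[E - ( E] ptr=4 lookahead=+ remaining=[+ id - id / num ) - id $]
Step 11: shift +. Stack=[E - ( E +] ptr=5 lookahead=id remaining=[id - id / num ) - id $]
Step 12: shift id. Stack=[E - ( E + id] ptr=6 lookahead=- remaining=[- id / num ) - id $]
Step 13: reduce F->id. Stack=[E - ( E + F] ptr=6 lookahead=- remaining=[- id / num ) - id $]
Step 14: reduce T->F. Stack=[E - ( E + T] ptr=6 lookahead=- remaining=[- id / num ) - id $]
Step 15: reduce E->E + T. Stack=[E - ( E] ptr=6 lookahead=- remaining=[- id / num ) - id $]
Step 16: shift -. Stack=[E - ( E -] ptr=7 lookahead=id remaining=[id / num ) - id $]
Step 17: shift id. Stack=[E - ( E - id] ptr=8 lookahead=/ remaining=[/ num ) - id $]
Step 18: reduce F->id. Stack=[E - ( E - F] ptr=8 lookahead=/ remaining=[/ num ) - id $]
Step 19: reduce T->F. Stack=[E - ( E - T] ptr=8 lookahead=/ remaining=[/ num ) - id $]
Step 20: shift /. Stack=[E - ( E - T /] ptr=9 lookahead=num remaining=[num ) - id $]
Step 21: shift num. Stack=[E - ( E - T / num] ptr=10 lookahead=) remaining=[) - id $]
Step 22: reduce F->num. Stack=[E - ( E - T / F] ptr=10 lookahead=) remaining=[) - id $]
Step 23: reduce T->T / F. Stack=[E - ( E - T] ptr=10 lookahead=) remaining=[) - id $]
Step 24: reduce E->E - T. Stack=[E - ( E] ptr=10 lookahead=) remaining=[) - id $]
Step 25: shift ). Stack=[E - ( E )] ptr=11 lookahead=- remaining=[- id $]
Step 26: reduce F->( E ). Stack=[E - F] ptr=11 lookahead=- remaining=[- id $]
Step 27: reduce T->F. Stack=[E - T] ptr=11 lookahead=- remaining=[- id $]
Step 28: reduce E->E - T. Stack=[E] ptr=11 lookahead=- remaining=[- id $]
Step 29: shift -. Stack=[E -] ptr=12 lookahead=id remaining=[id $]
Step 30: shift id. Stack=[E - id] ptr=13 lookahead=$ remaining=[$]
Step 31: reduce F->id. Stack=[E - F] ptr=13 lookahead=$ remaining=[$]
Step 32: reduce T->F. Stack=[E - T] ptr=13 lookahead=$ remaining=[$]
Step 33: reduce E->E - T. Stack=[E] ptr=13 lookahead=$ remaining=[$]
Step 34: accept. Stack=[E] ptr=13 lookahead=$ remaining=[$]

Answer: 7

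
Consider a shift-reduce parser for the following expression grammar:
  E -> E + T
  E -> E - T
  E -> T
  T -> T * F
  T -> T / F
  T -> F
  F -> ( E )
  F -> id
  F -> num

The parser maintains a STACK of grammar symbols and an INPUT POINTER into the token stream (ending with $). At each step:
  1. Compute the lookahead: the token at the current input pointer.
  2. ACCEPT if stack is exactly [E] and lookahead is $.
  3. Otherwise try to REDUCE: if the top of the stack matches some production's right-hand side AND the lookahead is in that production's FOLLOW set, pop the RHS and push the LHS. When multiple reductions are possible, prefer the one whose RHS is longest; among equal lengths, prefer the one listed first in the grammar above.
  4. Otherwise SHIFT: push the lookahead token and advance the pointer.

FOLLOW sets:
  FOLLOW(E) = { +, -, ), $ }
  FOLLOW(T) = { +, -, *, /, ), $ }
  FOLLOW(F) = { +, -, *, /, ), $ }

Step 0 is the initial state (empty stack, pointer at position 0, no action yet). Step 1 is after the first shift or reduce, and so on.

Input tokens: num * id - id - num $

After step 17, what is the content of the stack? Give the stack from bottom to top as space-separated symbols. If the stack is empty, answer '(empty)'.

Answer: E - T

Derivation:
Step 1: shift num. Stack=[num] ptr=1 lookahead=* remaining=[* id - id - num $]
Step 2: reduce F->num. Stack=[F] ptr=1 lookahead=* remaining=[* id - id - num $]
Step 3: reduce T->F. Stack=[T] ptr=1 lookahead=* remaining=[* id - id - num $]
Step 4: shift *. Stack=[T *] ptr=2 lookahead=id remaining=[id - id - num $]
Step 5: shift id. Stack=[T * id] ptr=3 lookahead=- remaining=[- id - num $]
Step 6: reduce F->id. Stack=[T * F] ptr=3 lookahead=- remaining=[- id - num $]
Step 7: reduce T->T * F. Stack=[T] ptr=3 lookahead=- remaining=[- id - num $]
Step 8: reduce E->T. Stack=[E] ptr=3 lookahead=- remaining=[- id - num $]
Step 9: shift -. Stack=[E -] ptr=4 lookahead=id remaining=[id - num $]
Step 10: shift id. Stack=[E - id] ptr=5 lookahead=- remaining=[- num $]
Step 11: reduce F->id. Stack=[E - F] ptr=5 lookahead=- remaining=[- num $]
Step 12: reduce T->F. Stack=[E - T] ptr=5 lookahead=- remaining=[- num $]
Step 13: reduce E->E - T. Stack=[E] ptr=5 lookahead=- remaining=[- num $]
Step 14: shift -. Stack=[E -] ptr=6 lookahead=num remaining=[num $]
Step 15: shift num. Stack=[E - num] ptr=7 lookahead=$ remaining=[$]
Step 16: reduce F->num. Stack=[E - F] ptr=7 lookahead=$ remaining=[$]
Step 17: reduce T->F. Stack=[E - T] ptr=7 lookahead=$ remaining=[$]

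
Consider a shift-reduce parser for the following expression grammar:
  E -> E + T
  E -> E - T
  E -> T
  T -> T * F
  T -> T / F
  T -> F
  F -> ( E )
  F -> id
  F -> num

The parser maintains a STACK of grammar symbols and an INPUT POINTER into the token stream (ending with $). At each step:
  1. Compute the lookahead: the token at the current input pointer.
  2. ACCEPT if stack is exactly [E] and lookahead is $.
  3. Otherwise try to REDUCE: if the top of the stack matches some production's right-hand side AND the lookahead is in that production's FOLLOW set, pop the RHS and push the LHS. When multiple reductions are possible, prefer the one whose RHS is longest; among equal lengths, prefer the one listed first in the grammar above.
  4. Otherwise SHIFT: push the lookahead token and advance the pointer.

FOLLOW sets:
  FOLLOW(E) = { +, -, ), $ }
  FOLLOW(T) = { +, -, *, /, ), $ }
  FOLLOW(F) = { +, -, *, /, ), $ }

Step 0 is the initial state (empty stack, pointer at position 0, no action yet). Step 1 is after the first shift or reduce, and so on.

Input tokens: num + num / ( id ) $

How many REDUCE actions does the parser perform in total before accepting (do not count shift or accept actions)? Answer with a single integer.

Step 1: shift num. Stack=[num] ptr=1 lookahead=+ remaining=[+ num / ( id ) $]
Step 2: reduce F->num. Stack=[F] ptr=1 lookahead=+ remaining=[+ num / ( id ) $]
Step 3: reduce T->F. Stack=[T] ptr=1 lookahead=+ remaining=[+ num / ( id ) $]
Step 4: reduce E->T. Stack=[E] ptr=1 lookahead=+ remaining=[+ num / ( id ) $]
Step 5: shift +. Stack=[E +] ptr=2 lookahead=num remaining=[num / ( id ) $]
Step 6: shift num. Stack=[E + num] ptr=3 lookahead=/ remaining=[/ ( id ) $]
Step 7: reduce F->num. Stack=[E + F] ptr=3 lookahead=/ remaining=[/ ( id ) $]
Step 8: reduce T->F. Stack=[E + T] ptr=3 lookahead=/ remaining=[/ ( id ) $]
Step 9: shift /. Stack=[E + T /] ptr=4 lookahead=( remaining=[( id ) $]
Step 10: shift (. Stack=[E + T / (] ptr=5 lookahead=id remaining=[id ) $]
Step 11: shift id. Stack=[E + T / ( id] ptr=6 lookahead=) remaining=[) $]
Step 12: reduce F->id. Stack=[E + T / ( F] ptr=6 lookahead=) remaining=[) $]
Step 13: reduce T->F. Stack=[E + T / ( T] ptr=6 lookahead=) remaining=[) $]
Step 14: reduce E->T. Stack=[E + T / ( E] ptr=6 lookahead=) remaining=[) $]
Step 15: shift ). Stack=[E + T / ( E )] ptr=7 lookahead=$ remaining=[$]
Step 16: reduce F->( E ). Stack=[E + T / F] ptr=7 lookahead=$ remaining=[$]
Step 17: reduce T->T / F. Stack=[E + T] ptr=7 lookahead=$ remaining=[$]
Step 18: reduce E->E + T. Stack=[E] ptr=7 lookahead=$ remaining=[$]
Step 19: accept. Stack=[E] ptr=7 lookahead=$ remaining=[$]

Answer: 11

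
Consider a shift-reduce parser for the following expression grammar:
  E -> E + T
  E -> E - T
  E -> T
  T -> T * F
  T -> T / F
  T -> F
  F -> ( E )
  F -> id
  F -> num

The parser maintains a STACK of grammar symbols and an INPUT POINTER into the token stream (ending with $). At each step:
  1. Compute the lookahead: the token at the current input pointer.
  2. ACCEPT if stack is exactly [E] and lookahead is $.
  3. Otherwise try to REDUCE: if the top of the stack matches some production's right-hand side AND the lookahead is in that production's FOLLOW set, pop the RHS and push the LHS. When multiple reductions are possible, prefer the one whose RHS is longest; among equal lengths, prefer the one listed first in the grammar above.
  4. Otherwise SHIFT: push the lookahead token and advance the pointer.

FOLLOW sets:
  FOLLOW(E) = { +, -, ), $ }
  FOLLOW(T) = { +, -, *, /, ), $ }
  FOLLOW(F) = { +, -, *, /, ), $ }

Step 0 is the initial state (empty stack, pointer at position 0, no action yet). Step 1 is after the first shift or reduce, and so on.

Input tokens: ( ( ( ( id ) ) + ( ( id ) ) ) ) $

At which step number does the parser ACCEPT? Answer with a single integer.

Step 1: shift (. Stack=[(] ptr=1 lookahead=( remaining=[( ( ( id ) ) + ( ( id ) ) ) ) $]
Step 2: shift (. Stack=[( (] ptr=2 lookahead=( remaining=[( ( id ) ) + ( ( id ) ) ) ) $]
Step 3: shift (. Stack=[( ( (] ptr=3 lookahead=( remaining=[( id ) ) + ( ( id ) ) ) ) $]
Step 4: shift (. Stack=[( ( ( (] ptr=4 lookahead=id remaining=[id ) ) + ( ( id ) ) ) ) $]
Step 5: shift id. Stack=[( ( ( ( id] ptr=5 lookahead=) remaining=[) ) + ( ( id ) ) ) ) $]
Step 6: reduce F->id. Stack=[( ( ( ( F] ptr=5 lookahead=) remaining=[) ) + ( ( id ) ) ) ) $]
Step 7: reduce T->F. Stack=[( ( ( ( T] ptr=5 lookahead=) remaining=[) ) + ( ( id ) ) ) ) $]
Step 8: reduce E->T. Stack=[( ( ( ( E] ptr=5 lookahead=) remaining=[) ) + ( ( id ) ) ) ) $]
Step 9: shift ). Stack=[( ( ( ( E )] ptr=6 lookahead=) remaining=[) + ( ( id ) ) ) ) $]
Step 10: reduce F->( E ). Stack=[( ( ( F] ptr=6 lookahead=) remaining=[) + ( ( id ) ) ) ) $]
Step 11: reduce T->F. Stack=[( ( ( T] ptr=6 lookahead=) remaining=[) + ( ( id ) ) ) ) $]
Step 12: reduce E->T. Stack=[( ( ( E] ptr=6 lookahead=) remaining=[) + ( ( id ) ) ) ) $]
Step 13: shift ). Stack=[( ( ( E )] ptr=7 lookahead=+ remaining=[+ ( ( id ) ) ) ) $]
Step 14: reduce F->( E ). Stack=[( ( F] ptr=7 lookahead=+ remaining=[+ ( ( id ) ) ) ) $]
Step 15: reduce T->F. Stack=[( ( T] ptr=7 lookahead=+ remaining=[+ ( ( id ) ) ) ) $]
Step 16: reduce E->T. Stack=[( ( E] ptr=7 lookahead=+ remaining=[+ ( ( id ) ) ) ) $]
Step 17: shift +. Stack=[( ( E +] ptr=8 lookahead=( remaining=[( ( id ) ) ) ) $]
Step 18: shift (. Stack=[( ( E + (] ptr=9 lookahead=( remaining=[( id ) ) ) ) $]
Step 19: shift (. Stack=[( ( E + ( (] ptr=10 lookahead=id remaining=[id ) ) ) ) $]
Step 20: shift id. Stack=[( ( E + ( ( id] ptr=11 lookahead=) remaining=[) ) ) ) $]
Step 21: reduce F->id. Stack=[( ( E + ( ( F] ptr=11 lookahead=) remaining=[) ) ) ) $]
Step 22: reduce T->F. Stack=[( ( E + ( ( T] ptr=11 lookahead=) remaining=[) ) ) ) $]
Step 23: reduce E->T. Stack=[( ( E + ( ( E] ptr=11 lookahead=) remaining=[) ) ) ) $]
Step 24: shift ). Stack=[( ( E + ( ( E )] ptr=12 lookahead=) remaining=[) ) ) $]
Step 25: reduce F->( E ). Stack=[( ( E + ( F] ptr=12 lookahead=) remaining=[) ) ) $]
Step 26: reduce T->F. Stack=[( ( E + ( T] ptr=12 lookahead=) remaining=[) ) ) $]
Step 27: reduce E->T. Stack=[( ( E + ( E] ptr=12 lookahead=) remaining=[) ) ) $]
Step 28: shift ). Stack=[( ( E + ( E )] ptr=13 lookahead=) remaining=[) ) $]
Step 29: reduce F->( E ). Stack=[( ( E + F] ptr=13 lookahead=) remaining=[) ) $]
Step 30: reduce T->F. Stack=[( ( E + T] ptr=13 lookahead=) remaining=[) ) $]
Step 31: reduce E->E + T. Stack=[( ( E] ptr=13 lookahead=) remaining=[) ) $]
Step 32: shift ). Stack=[( ( E )] ptr=14 lookahead=) remaining=[) $]
Step 33: reduce F->( E ). Stack=[( F] ptr=14 lookahead=) remaining=[) $]
Step 34: reduce T->F. Stack=[( T] ptr=14 lookahead=) remaining=[) $]
Step 35: reduce E->T. Stack=[( E] ptr=14 lookahead=) remaining=[) $]
Step 36: shift ). Stack=[( E )] ptr=15 lookahead=$ remaining=[$]
Step 37: reduce F->( E ). Stack=[F] ptr=15 lookahead=$ remaining=[$]
Step 38: reduce T->F. Stack=[T] ptr=15 lookahead=$ remaining=[$]
Step 39: reduce E->T. Stack=[E] ptr=15 lookahead=$ remaining=[$]
Step 40: accept. Stack=[E] ptr=15 lookahead=$ remaining=[$]

Answer: 40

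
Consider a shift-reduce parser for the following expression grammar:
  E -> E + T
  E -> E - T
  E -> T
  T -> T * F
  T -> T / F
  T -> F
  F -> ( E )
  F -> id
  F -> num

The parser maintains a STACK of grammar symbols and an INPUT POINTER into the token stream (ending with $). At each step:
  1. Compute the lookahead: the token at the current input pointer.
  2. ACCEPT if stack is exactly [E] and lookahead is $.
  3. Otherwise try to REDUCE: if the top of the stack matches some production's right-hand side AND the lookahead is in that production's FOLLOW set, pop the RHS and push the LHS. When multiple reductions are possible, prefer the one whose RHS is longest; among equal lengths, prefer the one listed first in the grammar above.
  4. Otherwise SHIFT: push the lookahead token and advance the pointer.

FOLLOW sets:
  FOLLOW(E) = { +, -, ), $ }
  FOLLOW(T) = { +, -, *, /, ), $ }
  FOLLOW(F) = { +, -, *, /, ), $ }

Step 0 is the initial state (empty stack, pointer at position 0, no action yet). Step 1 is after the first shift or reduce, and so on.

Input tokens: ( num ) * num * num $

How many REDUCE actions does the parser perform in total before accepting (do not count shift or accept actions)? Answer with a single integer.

Step 1: shift (. Stack=[(] ptr=1 lookahead=num remaining=[num ) * num * num $]
Step 2: shift num. Stack=[( num] ptr=2 lookahead=) remaining=[) * num * num $]
Step 3: reduce F->num. Stack=[( F] ptr=2 lookahead=) remaining=[) * num * num $]
Step 4: reduce T->F. Stack=[( T] ptr=2 lookahead=) remaining=[) * num * num $]
Step 5: reduce E->T. Stack=[( E] ptr=2 lookahead=) remaining=[) * num * num $]
Step 6: shift ). Stack=[( E )] ptr=3 lookahead=* remaining=[* num * num $]
Step 7: reduce F->( E ). Stack=[F] ptr=3 lookahead=* remaining=[* num * num $]
Step 8: reduce T->F. Stack=[T] ptr=3 lookahead=* remaining=[* num * num $]
Step 9: shift *. Stack=[T *] ptr=4 lookahead=num remaining=[num * num $]
Step 10: shift num. Stack=[T * num] ptr=5 lookahead=* remaining=[* num $]
Step 11: reduce F->num. Stack=[T * F] ptr=5 lookahead=* remaining=[* num $]
Step 12: reduce T->T * F. Stack=[T] ptr=5 lookahead=* remaining=[* num $]
Step 13: shift *. Stack=[T *] ptr=6 lookahead=num remaining=[num $]
Step 14: shift num. Stack=[T * num] ptr=7 lookahead=$ remaining=[$]
Step 15: reduce F->num. Stack=[T * F] ptr=7 lookahead=$ remaining=[$]
Step 16: reduce T->T * F. Stack=[T] ptr=7 lookahead=$ remaining=[$]
Step 17: reduce E->T. Stack=[E] ptr=7 lookahead=$ remaining=[$]
Step 18: accept. Stack=[E] ptr=7 lookahead=$ remaining=[$]

Answer: 10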